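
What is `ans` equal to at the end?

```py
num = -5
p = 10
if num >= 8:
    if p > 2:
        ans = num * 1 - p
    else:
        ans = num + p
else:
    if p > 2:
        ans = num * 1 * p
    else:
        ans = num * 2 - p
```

-50

num=-5, p=10
num >= 8 is False; p > 2 is True
→ ans = num * 1 * p = -50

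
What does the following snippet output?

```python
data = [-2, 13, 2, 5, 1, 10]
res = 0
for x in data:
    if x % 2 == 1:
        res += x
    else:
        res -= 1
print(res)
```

16

x=-2: not odd, res = 0-1 = -1
x=13: odd, res = (-1)+13 = 12
x=2: not odd, res = 12-1 = 11
x=5: odd, res = 11+5 = 16
x=1: odd, res = 16+1 = 17
x=10: not odd, res = 17-1 = 16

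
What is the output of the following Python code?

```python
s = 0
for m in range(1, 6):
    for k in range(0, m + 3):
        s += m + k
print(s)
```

180

m=1,k=0: s = 0+1 = 1
m=1,k=1: s = 1+2 = 3
m=1,k=2: s = 3+3 = 6
m=1,k=3: s = 6+4 = 10
m=2,k=0: s = 10+2 = 12
m=2,k=1: s = 12+3 = 15
m=2,k=2: s = 15+4 = 19
m=2,k=3: s = 19+5 = 24
m=2,k=4: s = 24+6 = 30
m=3,k=0: s = 30+3 = 33
m=3,k=1: s = 33+4 = 37
m=3,k=2: s = 37+5 = 42
m=3,k=3: s = 42+6 = 48
m=3,k=4: s = 48+7 = 55
m=3,k=5: s = 55+8 = 63
m=4,k=0: s = 63+4 = 67
m=4,k=1: s = 67+5 = 72
m=4,k=2: s = 72+6 = 78
m=4,k=3: s = 78+7 = 85
m=4,k=4: s = 85+8 = 93
m=4,k=5: s = 93+9 = 102
m=4,k=6: s = 102+10 = 112
m=5,k=0: s = 112+5 = 117
m=5,k=1: s = 117+6 = 123
m=5,k=2: s = 123+7 = 130
m=5,k=3: s = 130+8 = 138
m=5,k=4: s = 138+9 = 147
m=5,k=5: s = 147+10 = 157
m=5,k=6: s = 157+11 = 168
m=5,k=7: s = 168+12 = 180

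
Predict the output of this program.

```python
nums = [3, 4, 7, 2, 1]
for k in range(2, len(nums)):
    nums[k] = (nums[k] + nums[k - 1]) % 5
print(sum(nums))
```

k=2: nums[2] = (7+4)%5 = 1 → [3, 4, 1, 2, 1]
k=3: nums[3] = (2+1)%5 = 3 → [3, 4, 1, 3, 1]
k=4: nums[4] = (1+3)%5 = 4 → [3, 4, 1, 3, 4]
sum = 15

15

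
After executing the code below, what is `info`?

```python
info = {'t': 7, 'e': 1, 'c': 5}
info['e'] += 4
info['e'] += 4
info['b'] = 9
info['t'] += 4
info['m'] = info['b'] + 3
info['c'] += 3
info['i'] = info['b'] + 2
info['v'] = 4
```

info['e'] = 1+4 = 5 → {'t': 7, 'e': 5, 'c': 5}
info['e'] = 5+4 = 9 → {'t': 7, 'e': 9, 'c': 5}
info['b'] = 9 → {'t': 7, 'e': 9, 'c': 5, 'b': 9}
info['t'] = 7+4 = 11 → {'t': 11, 'e': 9, 'c': 5, 'b': 9}
info['m'] = info['b']+3 = 12 → {'t': 11, 'e': 9, 'c': 5, 'b': 9, 'm': 12}
info['c'] = 5+3 = 8 → {'t': 11, 'e': 9, 'c': 8, 'b': 9, 'm': 12}
info['i'] = info['b']+2 = 11 → {'t': 11, 'e': 9, 'c': 8, 'b': 9, 'm': 12, 'i': 11}
info['v'] = 4 → {'t': 11, 'e': 9, 'c': 8, 'b': 9, 'm': 12, 'i': 11, 'v': 4}

{'t': 11, 'e': 9, 'c': 8, 'b': 9, 'm': 12, 'i': 11, 'v': 4}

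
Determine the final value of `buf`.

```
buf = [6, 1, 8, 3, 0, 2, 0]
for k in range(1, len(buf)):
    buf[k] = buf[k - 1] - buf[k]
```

k=1: buf[1] = 6-1 = 5 → [6, 5, 8, 3, 0, 2, 0]
k=2: buf[2] = 5-8 = -3 → [6, 5, -3, 3, 0, 2, 0]
k=3: buf[3] = (-3)-3 = -6 → [6, 5, -3, -6, 0, 2, 0]
k=4: buf[4] = (-6)-0 = -6 → [6, 5, -3, -6, -6, 2, 0]
k=5: buf[5] = (-6)-2 = -8 → [6, 5, -3, -6, -6, -8, 0]
k=6: buf[6] = (-8)-0 = -8 → [6, 5, -3, -6, -6, -8, -8]

[6, 5, -3, -6, -6, -8, -8]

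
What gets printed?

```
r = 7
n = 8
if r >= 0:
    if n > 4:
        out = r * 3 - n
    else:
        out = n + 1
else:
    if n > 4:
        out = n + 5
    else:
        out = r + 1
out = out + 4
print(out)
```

17

r=7, n=8
r >= 0 is True; n > 4 is True
→ out = r * 3 - n = 13
out = 13+4 = 17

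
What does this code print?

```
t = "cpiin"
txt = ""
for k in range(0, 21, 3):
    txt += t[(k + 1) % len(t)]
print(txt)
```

k=0: add t[1]='p' → 'p'
k=3: add t[4]='n' → 'pn'
k=6: add t[2]='i' → 'pni'
k=9: add t[0]='c' → 'pnic'
k=12: add t[3]='i' → 'pnici'
k=15: add t[1]='p' → 'pnicip'
k=18: add t[4]='n' → 'pnicipn'

pnicipn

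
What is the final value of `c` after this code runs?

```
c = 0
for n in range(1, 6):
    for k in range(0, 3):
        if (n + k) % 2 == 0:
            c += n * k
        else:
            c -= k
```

n=1,k=0: odd sum, c = 0-0 = 0
n=1,k=1: even sum, c = 0+1 = 1
n=1,k=2: odd sum, c = 1-2 = -1
n=2,k=0: even sum, c = (-1)+0 = -1
n=2,k=1: odd sum, c = (-1)-1 = -2
n=2,k=2: even sum, c = (-2)+4 = 2
n=3,k=0: odd sum, c = 2-0 = 2
n=3,k=1: even sum, c = 2+3 = 5
n=3,k=2: odd sum, c = 5-2 = 3
n=4,k=0: even sum, c = 3+0 = 3
n=4,k=1: odd sum, c = 3-1 = 2
n=4,k=2: even sum, c = 2+8 = 10
n=5,k=0: odd sum, c = 10-0 = 10
n=5,k=1: even sum, c = 10+5 = 15
n=5,k=2: odd sum, c = 15-2 = 13

13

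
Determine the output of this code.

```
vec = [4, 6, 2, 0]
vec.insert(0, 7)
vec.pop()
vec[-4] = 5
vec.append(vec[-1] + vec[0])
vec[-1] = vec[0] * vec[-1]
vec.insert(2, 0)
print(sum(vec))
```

52

insert 7 at 0 → [7, 4, 6, 2, 0]
pop() removes 0 → [7, 4, 6, 2]
vec[-4] = 5 → [5, 4, 6, 2]
append vec[-1]+vec[0] = 2+5 = 7 → [5, 4, 6, 2, 7]
vec[-1] = vec[0]*vec[-1] = 5*7 = 35 → [5, 4, 6, 2, 35]
insert 0 at 2 → [5, 4, 0, 6, 2, 35]
sum = 52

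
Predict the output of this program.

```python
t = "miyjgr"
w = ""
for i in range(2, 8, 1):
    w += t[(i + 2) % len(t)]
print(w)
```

grmiyj

i=2: add t[4]='g' → 'g'
i=3: add t[5]='r' → 'gr'
i=4: add t[0]='m' → 'grm'
i=5: add t[1]='i' → 'grmi'
i=6: add t[2]='y' → 'grmiy'
i=7: add t[3]='j' → 'grmiyj'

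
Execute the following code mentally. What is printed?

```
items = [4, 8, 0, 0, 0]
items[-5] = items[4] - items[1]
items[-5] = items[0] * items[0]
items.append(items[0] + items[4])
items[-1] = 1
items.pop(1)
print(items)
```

[64, 0, 0, 0, 1]

items[-5] = items[4]-items[1] = 0-8 = -8 → [-8, 8, 0, 0, 0]
items[-5] = items[0]*items[0] = (-8)*(-8) = 64 → [64, 8, 0, 0, 0]
append items[0]+items[4] = 64+0 = 64 → [64, 8, 0, 0, 0, 64]
items[-1] = 1 → [64, 8, 0, 0, 0, 1]
pop(1) removes 8 → [64, 0, 0, 0, 1]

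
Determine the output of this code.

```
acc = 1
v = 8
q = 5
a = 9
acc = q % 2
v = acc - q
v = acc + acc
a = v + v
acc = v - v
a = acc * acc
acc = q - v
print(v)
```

2

acc = 5%2 = 1
v = 1-5 = -4
v = 1+1 = 2
a = 2+2 = 4
acc = 2-2 = 0
a = 0*0 = 0
acc = 5-2 = 3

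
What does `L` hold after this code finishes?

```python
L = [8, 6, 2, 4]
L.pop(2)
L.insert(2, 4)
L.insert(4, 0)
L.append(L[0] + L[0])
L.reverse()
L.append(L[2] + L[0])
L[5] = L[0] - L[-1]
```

pop(2) removes 2 → [8, 6, 4]
insert 4 at 2 → [8, 6, 4, 4]
insert 0 at 4 → [8, 6, 4, 4, 0]
append L[0]+L[0] = 8+8 = 16 → [8, 6, 4, 4, 0, 16]
reverse → [16, 0, 4, 4, 6, 8]
append L[2]+L[0] = 4+16 = 20 → [16, 0, 4, 4, 6, 8, 20]
L[5] = L[0]-L[-1] = 16-20 = -4 → [16, 0, 4, 4, 6, -4, 20]

[16, 0, 4, 4, 6, -4, 20]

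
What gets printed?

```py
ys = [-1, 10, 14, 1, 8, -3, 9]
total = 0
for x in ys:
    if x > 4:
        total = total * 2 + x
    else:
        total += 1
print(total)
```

183

x=-1: not >4, total = 0+1 = 1
x=10: >4, total = 1*2+10 = 12
x=14: >4, total = 12*2+14 = 38
x=1: not >4, total = 38+1 = 39
x=8: >4, total = 39*2+8 = 86
x=-3: not >4, total = 86+1 = 87
x=9: >4, total = 87*2+9 = 183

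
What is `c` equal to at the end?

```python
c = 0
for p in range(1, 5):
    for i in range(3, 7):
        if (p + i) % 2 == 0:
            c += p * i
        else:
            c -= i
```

p=1,i=3: even sum, c = 0+3 = 3
p=1,i=4: odd sum, c = 3-4 = -1
p=1,i=5: even sum, c = (-1)+5 = 4
p=1,i=6: odd sum, c = 4-6 = -2
p=2,i=3: odd sum, c = (-2)-3 = -5
p=2,i=4: even sum, c = (-5)+8 = 3
p=2,i=5: odd sum, c = 3-5 = -2
p=2,i=6: even sum, c = (-2)+12 = 10
p=3,i=3: even sum, c = 10+9 = 19
p=3,i=4: odd sum, c = 19-4 = 15
p=3,i=5: even sum, c = 15+15 = 30
p=3,i=6: odd sum, c = 30-6 = 24
p=4,i=3: odd sum, c = 24-3 = 21
p=4,i=4: even sum, c = 21+16 = 37
p=4,i=5: odd sum, c = 37-5 = 32
p=4,i=6: even sum, c = 32+24 = 56

56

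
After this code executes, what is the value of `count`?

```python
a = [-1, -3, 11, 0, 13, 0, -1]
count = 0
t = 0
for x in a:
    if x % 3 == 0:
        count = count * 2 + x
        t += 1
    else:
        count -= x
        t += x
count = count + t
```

x=-1: not %3==0, count = 0-(-1) = 1; t=-1
x=-3: %3==0, count = 1*2+(-3) = -1; t=0
x=11: not %3==0, count = (-1)-11 = -12; t=11
x=0: %3==0, count = (-12)*2+0 = -24; t=12
x=13: not %3==0, count = (-24)-13 = -37; t=25
x=0: %3==0, count = (-37)*2+0 = -74; t=26
x=-1: not %3==0, count = (-74)-(-1) = -73; t=25
count+t = (-73)+25 = -48

-48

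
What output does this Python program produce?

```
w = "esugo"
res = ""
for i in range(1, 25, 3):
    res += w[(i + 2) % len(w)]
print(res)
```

i=1: add w[3]='g' → 'g'
i=4: add w[1]='s' → 'gs'
i=7: add w[4]='o' → 'gso'
i=10: add w[2]='u' → 'gsou'
i=13: add w[0]='e' → 'gsoue'
i=16: add w[3]='g' → 'gsoueg'
i=19: add w[1]='s' → 'gsouegs'
i=22: add w[4]='o' → 'gsouegso'

gsouegso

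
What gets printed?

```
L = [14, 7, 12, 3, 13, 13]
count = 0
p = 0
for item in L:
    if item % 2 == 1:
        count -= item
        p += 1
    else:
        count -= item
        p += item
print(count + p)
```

item=14: not odd, count = 0-14 = -14; p=14
item=7: odd, count = (-14)-7 = -21; p=15
item=12: not odd, count = (-21)-12 = -33; p=27
item=3: odd, count = (-33)-3 = -36; p=28
item=13: odd, count = (-36)-13 = -49; p=29
item=13: odd, count = (-49)-13 = -62; p=30
count+p = (-62)+30 = -32

-32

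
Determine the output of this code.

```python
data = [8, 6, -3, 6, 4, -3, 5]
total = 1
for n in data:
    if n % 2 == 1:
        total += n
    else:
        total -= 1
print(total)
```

n=8: not odd, total = 1-1 = 0
n=6: not odd, total = 0-1 = -1
n=-3: odd, total = (-1)+(-3) = -4
n=6: not odd, total = (-4)-1 = -5
n=4: not odd, total = (-5)-1 = -6
n=-3: odd, total = (-6)+(-3) = -9
n=5: odd, total = (-9)+5 = -4

-4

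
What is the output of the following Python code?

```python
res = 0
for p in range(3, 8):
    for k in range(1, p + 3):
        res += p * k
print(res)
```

p=3,k=1: res = 0+3 = 3
p=3,k=2: res = 3+6 = 9
p=3,k=3: res = 9+9 = 18
p=3,k=4: res = 18+12 = 30
p=3,k=5: res = 30+15 = 45
p=4,k=1: res = 45+4 = 49
p=4,k=2: res = 49+8 = 57
p=4,k=3: res = 57+12 = 69
p=4,k=4: res = 69+16 = 85
p=4,k=5: res = 85+20 = 105
p=4,k=6: res = 105+24 = 129
p=5,k=1: res = 129+5 = 134
p=5,k=2: res = 134+10 = 144
p=5,k=3: res = 144+15 = 159
p=5,k=4: res = 159+20 = 179
p=5,k=5: res = 179+25 = 204
p=5,k=6: res = 204+30 = 234
p=5,k=7: res = 234+35 = 269
p=6,k=1: res = 269+6 = 275
p=6,k=2: res = 275+12 = 287
p=6,k=3: res = 287+18 = 305
p=6,k=4: res = 305+24 = 329
p=6,k=5: res = 329+30 = 359
p=6,k=6: res = 359+36 = 395
p=6,k=7: res = 395+42 = 437
p=6,k=8: res = 437+48 = 485
p=7,k=1: res = 485+7 = 492
p=7,k=2: res = 492+14 = 506
p=7,k=3: res = 506+21 = 527
p=7,k=4: res = 527+28 = 555
p=7,k=5: res = 555+35 = 590
p=7,k=6: res = 590+42 = 632
p=7,k=7: res = 632+49 = 681
p=7,k=8: res = 681+56 = 737
p=7,k=9: res = 737+63 = 800

800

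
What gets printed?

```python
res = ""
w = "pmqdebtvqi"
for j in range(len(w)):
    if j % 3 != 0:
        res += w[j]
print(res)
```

j=0: skip
j=1: add 'm' → 'm'
j=2: add 'q' → 'mq'
j=3: skip
j=4: add 'e' → 'mqe'
j=5: add 'b' → 'mqeb'
j=6: skip
j=7: add 'v' → 'mqebv'
j=8: add 'q' → 'mqebvq'
j=9: skip

mqebvq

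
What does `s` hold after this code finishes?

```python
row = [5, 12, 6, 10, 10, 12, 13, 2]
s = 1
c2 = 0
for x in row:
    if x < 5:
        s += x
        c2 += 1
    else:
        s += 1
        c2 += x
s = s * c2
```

x=5: not <5, s = 1+1 = 2; c2=5
x=12: not <5, s = 2+1 = 3; c2=17
x=6: not <5, s = 3+1 = 4; c2=23
x=10: not <5, s = 4+1 = 5; c2=33
x=10: not <5, s = 5+1 = 6; c2=43
x=12: not <5, s = 6+1 = 7; c2=55
x=13: not <5, s = 7+1 = 8; c2=68
x=2: <5, s = 8+2 = 10; c2=69
s*c2 = 10*69 = 690

690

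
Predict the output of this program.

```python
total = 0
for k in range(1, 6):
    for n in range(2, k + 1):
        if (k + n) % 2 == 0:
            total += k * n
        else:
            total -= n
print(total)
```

k=2,n=2: even sum, total = 0+4 = 4
k=3,n=2: odd sum, total = 4-2 = 2
k=3,n=3: even sum, total = 2+9 = 11
k=4,n=2: even sum, total = 11+8 = 19
k=4,n=3: odd sum, total = 19-3 = 16
k=4,n=4: even sum, total = 16+16 = 32
k=5,n=2: odd sum, total = 32-2 = 30
k=5,n=3: even sum, total = 30+15 = 45
k=5,n=4: odd sum, total = 45-4 = 41
k=5,n=5: even sum, total = 41+25 = 66

66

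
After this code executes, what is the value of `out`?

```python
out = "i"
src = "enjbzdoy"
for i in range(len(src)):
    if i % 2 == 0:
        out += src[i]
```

i=0: add 'e' → 'ie'
i=1: skip
i=2: add 'j' → 'iej'
i=3: skip
i=4: add 'z' → 'iejz'
i=5: skip
i=6: add 'o' → 'iejzo'
i=7: skip

'iejzo'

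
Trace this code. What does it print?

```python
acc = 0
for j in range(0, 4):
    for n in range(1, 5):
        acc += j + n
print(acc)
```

j=0,n=1: acc = 0+1 = 1
j=0,n=2: acc = 1+2 = 3
j=0,n=3: acc = 3+3 = 6
j=0,n=4: acc = 6+4 = 10
j=1,n=1: acc = 10+2 = 12
j=1,n=2: acc = 12+3 = 15
j=1,n=3: acc = 15+4 = 19
j=1,n=4: acc = 19+5 = 24
j=2,n=1: acc = 24+3 = 27
j=2,n=2: acc = 27+4 = 31
j=2,n=3: acc = 31+5 = 36
j=2,n=4: acc = 36+6 = 42
j=3,n=1: acc = 42+4 = 46
j=3,n=2: acc = 46+5 = 51
j=3,n=3: acc = 51+6 = 57
j=3,n=4: acc = 57+7 = 64

64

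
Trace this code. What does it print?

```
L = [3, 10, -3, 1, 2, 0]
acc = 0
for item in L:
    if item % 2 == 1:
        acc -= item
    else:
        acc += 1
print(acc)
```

2

item=3: odd, acc = 0-3 = -3
item=10: not odd, acc = (-3)+1 = -2
item=-3: odd, acc = (-2)-(-3) = 1
item=1: odd, acc = 1-1 = 0
item=2: not odd, acc = 0+1 = 1
item=0: not odd, acc = 1+1 = 2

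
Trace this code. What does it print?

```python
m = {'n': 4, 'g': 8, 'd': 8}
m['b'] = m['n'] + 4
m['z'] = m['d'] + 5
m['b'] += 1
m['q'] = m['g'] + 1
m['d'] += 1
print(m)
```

m['b'] = m['n']+4 = 8 → {'n': 4, 'g': 8, 'd': 8, 'b': 8}
m['z'] = m['d']+5 = 13 → {'n': 4, 'g': 8, 'd': 8, 'b': 8, 'z': 13}
m['b'] = 8+1 = 9 → {'n': 4, 'g': 8, 'd': 8, 'b': 9, 'z': 13}
m['q'] = m['g']+1 = 9 → {'n': 4, 'g': 8, 'd': 8, 'b': 9, 'z': 13, 'q': 9}
m['d'] = 8+1 = 9 → {'n': 4, 'g': 8, 'd': 9, 'b': 9, 'z': 13, 'q': 9}

{'n': 4, 'g': 8, 'd': 9, 'b': 9, 'z': 13, 'q': 9}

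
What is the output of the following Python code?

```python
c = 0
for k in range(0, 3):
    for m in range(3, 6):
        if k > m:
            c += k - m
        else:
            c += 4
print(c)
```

36

k=0,m=3: not 0>3, c = 0+4 = 4
k=0,m=4: not 0>4, c = 4+4 = 8
k=0,m=5: not 0>5, c = 8+4 = 12
k=1,m=3: not 1>3, c = 12+4 = 16
k=1,m=4: not 1>4, c = 16+4 = 20
k=1,m=5: not 1>5, c = 20+4 = 24
k=2,m=3: not 2>3, c = 24+4 = 28
k=2,m=4: not 2>4, c = 28+4 = 32
k=2,m=5: not 2>5, c = 32+4 = 36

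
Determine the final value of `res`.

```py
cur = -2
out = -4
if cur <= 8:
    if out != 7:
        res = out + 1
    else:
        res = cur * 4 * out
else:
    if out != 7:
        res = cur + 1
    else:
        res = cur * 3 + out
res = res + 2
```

cur=-2, out=-4
cur <= 8 is True; out != 7 is True
→ res = out + 1 = -3
res = (-3)+2 = -1

-1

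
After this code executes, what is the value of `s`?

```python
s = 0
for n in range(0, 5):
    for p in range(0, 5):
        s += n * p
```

100

n=0,p=0: s = 0+0 = 0
n=0,p=1: s = 0+0 = 0
n=0,p=2: s = 0+0 = 0
n=0,p=3: s = 0+0 = 0
n=0,p=4: s = 0+0 = 0
n=1,p=0: s = 0+0 = 0
n=1,p=1: s = 0+1 = 1
n=1,p=2: s = 1+2 = 3
n=1,p=3: s = 3+3 = 6
n=1,p=4: s = 6+4 = 10
n=2,p=0: s = 10+0 = 10
n=2,p=1: s = 10+2 = 12
n=2,p=2: s = 12+4 = 16
n=2,p=3: s = 16+6 = 22
n=2,p=4: s = 22+8 = 30
n=3,p=0: s = 30+0 = 30
n=3,p=1: s = 30+3 = 33
n=3,p=2: s = 33+6 = 39
n=3,p=3: s = 39+9 = 48
n=3,p=4: s = 48+12 = 60
n=4,p=0: s = 60+0 = 60
n=4,p=1: s = 60+4 = 64
n=4,p=2: s = 64+8 = 72
n=4,p=3: s = 72+12 = 84
n=4,p=4: s = 84+16 = 100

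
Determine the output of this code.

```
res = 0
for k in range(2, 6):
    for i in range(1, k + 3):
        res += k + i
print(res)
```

156

k=2,i=1: res = 0+3 = 3
k=2,i=2: res = 3+4 = 7
k=2,i=3: res = 7+5 = 12
k=2,i=4: res = 12+6 = 18
k=3,i=1: res = 18+4 = 22
k=3,i=2: res = 22+5 = 27
k=3,i=3: res = 27+6 = 33
k=3,i=4: res = 33+7 = 40
k=3,i=5: res = 40+8 = 48
k=4,i=1: res = 48+5 = 53
k=4,i=2: res = 53+6 = 59
k=4,i=3: res = 59+7 = 66
k=4,i=4: res = 66+8 = 74
k=4,i=5: res = 74+9 = 83
k=4,i=6: res = 83+10 = 93
k=5,i=1: res = 93+6 = 99
k=5,i=2: res = 99+7 = 106
k=5,i=3: res = 106+8 = 114
k=5,i=4: res = 114+9 = 123
k=5,i=5: res = 123+10 = 133
k=5,i=6: res = 133+11 = 144
k=5,i=7: res = 144+12 = 156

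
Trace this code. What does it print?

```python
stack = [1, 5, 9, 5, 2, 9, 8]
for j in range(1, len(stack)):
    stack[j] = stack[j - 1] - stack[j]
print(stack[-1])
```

j=1: stack[1] = 1-5 = -4 → [1, -4, 9, 5, 2, 9, 8]
j=2: stack[2] = (-4)-9 = -13 → [1, -4, -13, 5, 2, 9, 8]
j=3: stack[3] = (-13)-5 = -18 → [1, -4, -13, -18, 2, 9, 8]
j=4: stack[4] = (-18)-2 = -20 → [1, -4, -13, -18, -20, 9, 8]
j=5: stack[5] = (-20)-9 = -29 → [1, -4, -13, -18, -20, -29, 8]
j=6: stack[6] = (-29)-8 = -37 → [1, -4, -13, -18, -20, -29, -37]

-37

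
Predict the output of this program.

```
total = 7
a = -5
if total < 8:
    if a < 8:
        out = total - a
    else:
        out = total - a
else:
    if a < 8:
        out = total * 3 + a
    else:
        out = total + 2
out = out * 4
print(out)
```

48

total=7, a=-5
total < 8 is True; a < 8 is True
→ out = total - a = 12
out = 12*4 = 48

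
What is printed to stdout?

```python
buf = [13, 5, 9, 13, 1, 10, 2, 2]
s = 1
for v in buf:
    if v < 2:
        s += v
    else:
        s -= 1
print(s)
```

-5

v=13: not <2, s = 1-1 = 0
v=5: not <2, s = 0-1 = -1
v=9: not <2, s = (-1)-1 = -2
v=13: not <2, s = (-2)-1 = -3
v=1: <2, s = (-3)+1 = -2
v=10: not <2, s = (-2)-1 = -3
v=2: not <2, s = (-3)-1 = -4
v=2: not <2, s = (-4)-1 = -5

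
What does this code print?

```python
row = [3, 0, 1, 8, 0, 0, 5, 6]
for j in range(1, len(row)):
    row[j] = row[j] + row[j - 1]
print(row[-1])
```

j=1: row[1] = 0+3 = 3 → [3, 3, 1, 8, 0, 0, 5, 6]
j=2: row[2] = 1+3 = 4 → [3, 3, 4, 8, 0, 0, 5, 6]
j=3: row[3] = 8+4 = 12 → [3, 3, 4, 12, 0, 0, 5, 6]
j=4: row[4] = 0+12 = 12 → [3, 3, 4, 12, 12, 0, 5, 6]
j=5: row[5] = 0+12 = 12 → [3, 3, 4, 12, 12, 12, 5, 6]
j=6: row[6] = 5+12 = 17 → [3, 3, 4, 12, 12, 12, 17, 6]
j=7: row[7] = 6+17 = 23 → [3, 3, 4, 12, 12, 12, 17, 23]

23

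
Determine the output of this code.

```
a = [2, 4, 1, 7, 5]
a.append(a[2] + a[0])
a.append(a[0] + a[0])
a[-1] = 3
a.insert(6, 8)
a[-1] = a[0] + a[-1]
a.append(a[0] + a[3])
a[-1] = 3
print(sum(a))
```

38

append a[2]+a[0] = 1+2 = 3 → [2, 4, 1, 7, 5, 3]
append a[0]+a[0] = 2+2 = 4 → [2, 4, 1, 7, 5, 3, 4]
a[-1] = 3 → [2, 4, 1, 7, 5, 3, 3]
insert 8 at 6 → [2, 4, 1, 7, 5, 3, 8, 3]
a[-1] = a[0]+a[-1] = 2+3 = 5 → [2, 4, 1, 7, 5, 3, 8, 5]
append a[0]+a[3] = 2+7 = 9 → [2, 4, 1, 7, 5, 3, 8, 5, 9]
a[-1] = 3 → [2, 4, 1, 7, 5, 3, 8, 5, 3]
sum = 38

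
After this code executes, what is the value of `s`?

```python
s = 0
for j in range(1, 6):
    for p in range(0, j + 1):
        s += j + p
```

j=1,p=0: s = 0+1 = 1
j=1,p=1: s = 1+2 = 3
j=2,p=0: s = 3+2 = 5
j=2,p=1: s = 5+3 = 8
j=2,p=2: s = 8+4 = 12
j=3,p=0: s = 12+3 = 15
j=3,p=1: s = 15+4 = 19
j=3,p=2: s = 19+5 = 24
j=3,p=3: s = 24+6 = 30
j=4,p=0: s = 30+4 = 34
j=4,p=1: s = 34+5 = 39
j=4,p=2: s = 39+6 = 45
j=4,p=3: s = 45+7 = 52
j=4,p=4: s = 52+8 = 60
j=5,p=0: s = 60+5 = 65
j=5,p=1: s = 65+6 = 71
j=5,p=2: s = 71+7 = 78
j=5,p=3: s = 78+8 = 86
j=5,p=4: s = 86+9 = 95
j=5,p=5: s = 95+10 = 105

105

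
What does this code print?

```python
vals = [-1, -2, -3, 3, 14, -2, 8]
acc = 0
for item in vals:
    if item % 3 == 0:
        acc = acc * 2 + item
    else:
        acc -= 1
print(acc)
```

item=-1: not %3==0, acc = 0-1 = -1
item=-2: not %3==0, acc = (-1)-1 = -2
item=-3: %3==0, acc = (-2)*2+(-3) = -7
item=3: %3==0, acc = (-7)*2+3 = -11
item=14: not %3==0, acc = (-11)-1 = -12
item=-2: not %3==0, acc = (-12)-1 = -13
item=8: not %3==0, acc = (-13)-1 = -14

-14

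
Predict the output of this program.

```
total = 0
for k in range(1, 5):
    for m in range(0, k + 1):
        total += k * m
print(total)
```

65

k=1,m=0: total = 0+0 = 0
k=1,m=1: total = 0+1 = 1
k=2,m=0: total = 1+0 = 1
k=2,m=1: total = 1+2 = 3
k=2,m=2: total = 3+4 = 7
k=3,m=0: total = 7+0 = 7
k=3,m=1: total = 7+3 = 10
k=3,m=2: total = 10+6 = 16
k=3,m=3: total = 16+9 = 25
k=4,m=0: total = 25+0 = 25
k=4,m=1: total = 25+4 = 29
k=4,m=2: total = 29+8 = 37
k=4,m=3: total = 37+12 = 49
k=4,m=4: total = 49+16 = 65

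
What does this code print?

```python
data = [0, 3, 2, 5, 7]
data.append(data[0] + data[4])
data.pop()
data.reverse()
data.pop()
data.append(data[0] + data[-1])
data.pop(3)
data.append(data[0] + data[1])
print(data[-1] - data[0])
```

append data[0]+data[4] = 0+7 = 7 → [0, 3, 2, 5, 7, 7]
pop() removes 7 → [0, 3, 2, 5, 7]
reverse → [7, 5, 2, 3, 0]
pop() removes 0 → [7, 5, 2, 3]
append data[0]+data[-1] = 7+3 = 10 → [7, 5, 2, 3, 10]
pop(3) removes 3 → [7, 5, 2, 10]
append data[0]+data[1] = 7+5 = 12 → [7, 5, 2, 10, 12]
data[-1]-data[0] = 12-7 = 5

5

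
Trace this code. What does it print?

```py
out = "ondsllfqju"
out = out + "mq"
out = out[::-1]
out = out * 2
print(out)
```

qmujqfllsdnoqmujqfllsdno

+ 'mq' → 'ondsllfqjumq'
reverse → 'qmujqfllsdno'
repeat ×2 → 'qmujqfllsdnoqmujqfllsdno'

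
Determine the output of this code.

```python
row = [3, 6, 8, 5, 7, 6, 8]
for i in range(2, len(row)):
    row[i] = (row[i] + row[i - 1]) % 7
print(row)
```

[3, 6, 0, 5, 5, 4, 5]

i=2: row[2] = (8+6)%7 = 0 → [3, 6, 0, 5, 7, 6, 8]
i=3: row[3] = (5+0)%7 = 5 → [3, 6, 0, 5, 7, 6, 8]
i=4: row[4] = (7+5)%7 = 5 → [3, 6, 0, 5, 5, 6, 8]
i=5: row[5] = (6+5)%7 = 4 → [3, 6, 0, 5, 5, 4, 8]
i=6: row[6] = (8+4)%7 = 5 → [3, 6, 0, 5, 5, 4, 5]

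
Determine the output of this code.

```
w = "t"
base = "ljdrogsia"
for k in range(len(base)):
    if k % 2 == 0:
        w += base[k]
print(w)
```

tldosa

k=0: add 'l' → 'tl'
k=1: skip
k=2: add 'd' → 'tld'
k=3: skip
k=4: add 'o' → 'tldo'
k=5: skip
k=6: add 's' → 'tldos'
k=7: skip
k=8: add 'a' → 'tldosa'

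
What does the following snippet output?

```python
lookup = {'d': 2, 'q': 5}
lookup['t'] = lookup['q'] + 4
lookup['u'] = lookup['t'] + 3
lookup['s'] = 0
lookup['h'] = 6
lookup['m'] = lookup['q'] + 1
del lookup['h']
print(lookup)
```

lookup['t'] = lookup['q']+4 = 9 → {'d': 2, 'q': 5, 't': 9}
lookup['u'] = lookup['t']+3 = 12 → {'d': 2, 'q': 5, 't': 9, 'u': 12}
lookup['s'] = 0 → {'d': 2, 'q': 5, 't': 9, 'u': 12, 's': 0}
lookup['h'] = 6 → {'d': 2, 'q': 5, 't': 9, 'u': 12, 's': 0, 'h': 6}
lookup['m'] = lookup['q']+1 = 6 → {'d': 2, 'q': 5, 't': 9, 'u': 12, 's': 0, 'h': 6, 'm': 6}
del 'h' → {'d': 2, 'q': 5, 't': 9, 'u': 12, 's': 0, 'm': 6}

{'d': 2, 'q': 5, 't': 9, 'u': 12, 's': 0, 'm': 6}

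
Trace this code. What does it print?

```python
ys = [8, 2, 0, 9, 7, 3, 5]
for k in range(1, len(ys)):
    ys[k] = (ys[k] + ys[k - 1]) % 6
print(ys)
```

k=1: ys[1] = (2+8)%6 = 4 → [8, 4, 0, 9, 7, 3, 5]
k=2: ys[2] = (0+4)%6 = 4 → [8, 4, 4, 9, 7, 3, 5]
k=3: ys[3] = (9+4)%6 = 1 → [8, 4, 4, 1, 7, 3, 5]
k=4: ys[4] = (7+1)%6 = 2 → [8, 4, 4, 1, 2, 3, 5]
k=5: ys[5] = (3+2)%6 = 5 → [8, 4, 4, 1, 2, 5, 5]
k=6: ys[6] = (5+5)%6 = 4 → [8, 4, 4, 1, 2, 5, 4]

[8, 4, 4, 1, 2, 5, 4]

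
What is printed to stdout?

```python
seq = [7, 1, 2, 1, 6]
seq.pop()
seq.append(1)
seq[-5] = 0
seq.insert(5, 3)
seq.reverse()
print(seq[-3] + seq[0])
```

5

pop() removes 6 → [7, 1, 2, 1]
append 1 → [7, 1, 2, 1, 1]
seq[-5] = 0 → [0, 1, 2, 1, 1]
insert 3 at 5 → [0, 1, 2, 1, 1, 3]
reverse → [3, 1, 1, 2, 1, 0]
seq[-3]+seq[0] = 2+3 = 5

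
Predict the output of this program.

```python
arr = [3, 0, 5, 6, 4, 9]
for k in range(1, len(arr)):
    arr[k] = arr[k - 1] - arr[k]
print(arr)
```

[3, 3, -2, -8, -12, -21]

k=1: arr[1] = 3-0 = 3 → [3, 3, 5, 6, 4, 9]
k=2: arr[2] = 3-5 = -2 → [3, 3, -2, 6, 4, 9]
k=3: arr[3] = (-2)-6 = -8 → [3, 3, -2, -8, 4, 9]
k=4: arr[4] = (-8)-4 = -12 → [3, 3, -2, -8, -12, 9]
k=5: arr[5] = (-12)-9 = -21 → [3, 3, -2, -8, -12, -21]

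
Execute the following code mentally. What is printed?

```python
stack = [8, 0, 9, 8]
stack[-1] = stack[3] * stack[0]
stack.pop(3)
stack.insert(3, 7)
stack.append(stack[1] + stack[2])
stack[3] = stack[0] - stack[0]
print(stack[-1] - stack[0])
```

stack[-1] = stack[3]*stack[0] = 8*8 = 64 → [8, 0, 9, 64]
pop(3) removes 64 → [8, 0, 9]
insert 7 at 3 → [8, 0, 9, 7]
append stack[1]+stack[2] = 0+9 = 9 → [8, 0, 9, 7, 9]
stack[3] = stack[0]-stack[0] = 8-8 = 0 → [8, 0, 9, 0, 9]
stack[-1]-stack[0] = 9-8 = 1

1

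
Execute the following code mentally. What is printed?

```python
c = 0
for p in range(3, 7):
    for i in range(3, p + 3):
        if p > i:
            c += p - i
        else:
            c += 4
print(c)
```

58

p=3,i=3: not 3>3, c = 0+4 = 4
p=3,i=4: not 3>4, c = 4+4 = 8
p=3,i=5: not 3>5, c = 8+4 = 12
p=4,i=3: 4>3, c = 12+1 = 13
p=4,i=4: not 4>4, c = 13+4 = 17
p=4,i=5: not 4>5, c = 17+4 = 21
p=4,i=6: not 4>6, c = 21+4 = 25
p=5,i=3: 5>3, c = 25+2 = 27
p=5,i=4: 5>4, c = 27+1 = 28
p=5,i=5: not 5>5, c = 28+4 = 32
p=5,i=6: not 5>6, c = 32+4 = 36
p=5,i=7: not 5>7, c = 36+4 = 40
p=6,i=3: 6>3, c = 40+3 = 43
p=6,i=4: 6>4, c = 43+2 = 45
p=6,i=5: 6>5, c = 45+1 = 46
p=6,i=6: not 6>6, c = 46+4 = 50
p=6,i=7: not 6>7, c = 50+4 = 54
p=6,i=8: not 6>8, c = 54+4 = 58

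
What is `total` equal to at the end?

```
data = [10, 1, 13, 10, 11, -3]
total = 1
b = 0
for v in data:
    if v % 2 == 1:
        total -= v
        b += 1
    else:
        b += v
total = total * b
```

-504

v=10: not odd; b=10
v=1: odd, total = 1-1 = 0; b=11
v=13: odd, total = 0-13 = -13; b=12
v=10: not odd; b=22
v=11: odd, total = (-13)-11 = -24; b=23
v=-3: odd, total = (-24)-(-3) = -21; b=24
total*b = (-21)*24 = -504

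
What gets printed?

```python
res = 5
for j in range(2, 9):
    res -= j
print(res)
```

j=2: res = 5-2 = 3
j=3: res = 3-3 = 0
j=4: res = 0-4 = -4
j=5: res = (-4)-5 = -9
j=6: res = (-9)-6 = -15
j=7: res = (-15)-7 = -22
j=8: res = (-22)-8 = -30

-30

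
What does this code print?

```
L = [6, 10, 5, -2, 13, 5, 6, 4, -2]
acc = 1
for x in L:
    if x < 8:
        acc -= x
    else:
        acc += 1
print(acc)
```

x=6: <8, acc = 1-6 = -5
x=10: not <8, acc = (-5)+1 = -4
x=5: <8, acc = (-4)-5 = -9
x=-2: <8, acc = (-9)-(-2) = -7
x=13: not <8, acc = (-7)+1 = -6
x=5: <8, acc = (-6)-5 = -11
x=6: <8, acc = (-11)-6 = -17
x=4: <8, acc = (-17)-4 = -21
x=-2: <8, acc = (-21)-(-2) = -19

-19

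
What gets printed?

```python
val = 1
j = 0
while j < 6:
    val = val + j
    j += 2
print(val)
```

7

j=0: val = 1+0 = 1
j=2: val = 1+2 = 3
j=4: val = 3+4 = 7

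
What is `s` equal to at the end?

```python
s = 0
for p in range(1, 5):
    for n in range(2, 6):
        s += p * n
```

p=1,n=2: s = 0+2 = 2
p=1,n=3: s = 2+3 = 5
p=1,n=4: s = 5+4 = 9
p=1,n=5: s = 9+5 = 14
p=2,n=2: s = 14+4 = 18
p=2,n=3: s = 18+6 = 24
p=2,n=4: s = 24+8 = 32
p=2,n=5: s = 32+10 = 42
p=3,n=2: s = 42+6 = 48
p=3,n=3: s = 48+9 = 57
p=3,n=4: s = 57+12 = 69
p=3,n=5: s = 69+15 = 84
p=4,n=2: s = 84+8 = 92
p=4,n=3: s = 92+12 = 104
p=4,n=4: s = 104+16 = 120
p=4,n=5: s = 120+20 = 140

140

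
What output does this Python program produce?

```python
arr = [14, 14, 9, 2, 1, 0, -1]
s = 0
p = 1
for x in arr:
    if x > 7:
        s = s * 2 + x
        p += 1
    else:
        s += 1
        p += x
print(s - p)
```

x=14: >7, s = 0*2+14 = 14; p=2
x=14: >7, s = 14*2+14 = 42; p=3
x=9: >7, s = 42*2+9 = 93; p=4
x=2: not >7, s = 93+1 = 94; p=6
x=1: not >7, s = 94+1 = 95; p=7
x=0: not >7, s = 95+1 = 96; p=7
x=-1: not >7, s = 96+1 = 97; p=6
s-p = 97-6 = 91

91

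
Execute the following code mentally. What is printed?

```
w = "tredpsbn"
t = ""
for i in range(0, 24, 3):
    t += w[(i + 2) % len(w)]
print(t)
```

i=0: add w[2]='e' → 'e'
i=3: add w[5]='s' → 'es'
i=6: add w[0]='t' → 'est'
i=9: add w[3]='d' → 'estd'
i=12: add w[6]='b' → 'estdb'
i=15: add w[1]='r' → 'estdbr'
i=18: add w[4]='p' → 'estdbrp'
i=21: add w[7]='n' → 'estdbrpn'

estdbrpn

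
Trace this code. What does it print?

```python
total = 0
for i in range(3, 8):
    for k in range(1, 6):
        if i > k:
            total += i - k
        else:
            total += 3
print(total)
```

i=3,k=1: 3>1, total = 0+2 = 2
i=3,k=2: 3>2, total = 2+1 = 3
i=3,k=3: not 3>3, total = 3+3 = 6
i=3,k=4: not 3>4, total = 6+3 = 9
i=3,k=5: not 3>5, total = 9+3 = 12
i=4,k=1: 4>1, total = 12+3 = 15
i=4,k=2: 4>2, total = 15+2 = 17
i=4,k=3: 4>3, total = 17+1 = 18
i=4,k=4: not 4>4, total = 18+3 = 21
i=4,k=5: not 4>5, total = 21+3 = 24
i=5,k=1: 5>1, total = 24+4 = 28
i=5,k=2: 5>2, total = 28+3 = 31
i=5,k=3: 5>3, total = 31+2 = 33
i=5,k=4: 5>4, total = 33+1 = 34
i=5,k=5: not 5>5, total = 34+3 = 37
i=6,k=1: 6>1, total = 37+5 = 42
i=6,k=2: 6>2, total = 42+4 = 46
i=6,k=3: 6>3, total = 46+3 = 49
i=6,k=4: 6>4, total = 49+2 = 51
i=6,k=5: 6>5, total = 51+1 = 52
i=7,k=1: 7>1, total = 52+6 = 58
i=7,k=2: 7>2, total = 58+5 = 63
i=7,k=3: 7>3, total = 63+4 = 67
i=7,k=4: 7>4, total = 67+3 = 70
i=7,k=5: 7>5, total = 70+2 = 72

72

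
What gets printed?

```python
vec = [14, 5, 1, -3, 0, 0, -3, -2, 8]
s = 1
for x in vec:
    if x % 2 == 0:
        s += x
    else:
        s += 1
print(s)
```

x=14: even, s = 1+14 = 15
x=5: not even, s = 15+1 = 16
x=1: not even, s = 16+1 = 17
x=-3: not even, s = 17+1 = 18
x=0: even, s = 18+0 = 18
x=0: even, s = 18+0 = 18
x=-3: not even, s = 18+1 = 19
x=-2: even, s = 19+(-2) = 17
x=8: even, s = 17+8 = 25

25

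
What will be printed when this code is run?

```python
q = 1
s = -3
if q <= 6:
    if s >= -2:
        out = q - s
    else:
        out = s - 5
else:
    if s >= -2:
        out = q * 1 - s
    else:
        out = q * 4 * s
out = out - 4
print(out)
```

q=1, s=-3
q <= 6 is True; s >= -2 is False
→ out = s - 5 = -8
out = (-8)-4 = -12

-12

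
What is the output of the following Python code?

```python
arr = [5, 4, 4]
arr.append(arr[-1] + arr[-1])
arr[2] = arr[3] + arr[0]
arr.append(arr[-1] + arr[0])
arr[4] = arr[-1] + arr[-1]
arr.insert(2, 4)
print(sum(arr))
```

append arr[-1]+arr[-1] = 4+4 = 8 → [5, 4, 4, 8]
arr[2] = arr[3]+arr[0] = 8+5 = 13 → [5, 4, 13, 8]
append arr[-1]+arr[0] = 8+5 = 13 → [5, 4, 13, 8, 13]
arr[4] = arr[-1]+arr[-1] = 13+13 = 26 → [5, 4, 13, 8, 26]
insert 4 at 2 → [5, 4, 4, 13, 8, 26]
sum = 60

60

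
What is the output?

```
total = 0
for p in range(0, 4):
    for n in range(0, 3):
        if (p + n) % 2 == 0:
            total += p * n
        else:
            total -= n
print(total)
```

p=0,n=0: even sum, total = 0+0 = 0
p=0,n=1: odd sum, total = 0-1 = -1
p=0,n=2: even sum, total = (-1)+0 = -1
p=1,n=0: odd sum, total = (-1)-0 = -1
p=1,n=1: even sum, total = (-1)+1 = 0
p=1,n=2: odd sum, total = 0-2 = -2
p=2,n=0: even sum, total = (-2)+0 = -2
p=2,n=1: odd sum, total = (-2)-1 = -3
p=2,n=2: even sum, total = (-3)+4 = 1
p=3,n=0: odd sum, total = 1-0 = 1
p=3,n=1: even sum, total = 1+3 = 4
p=3,n=2: odd sum, total = 4-2 = 2

2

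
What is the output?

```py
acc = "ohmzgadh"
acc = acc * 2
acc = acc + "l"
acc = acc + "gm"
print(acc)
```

repeat ×2 → 'ohmzgadhohmzgadh'
+ 'l' → 'ohmzgadhohmzgadhl'
+ 'gm' → 'ohmzgadhohmzgadhlgm'

ohmzgadhohmzgadhlgm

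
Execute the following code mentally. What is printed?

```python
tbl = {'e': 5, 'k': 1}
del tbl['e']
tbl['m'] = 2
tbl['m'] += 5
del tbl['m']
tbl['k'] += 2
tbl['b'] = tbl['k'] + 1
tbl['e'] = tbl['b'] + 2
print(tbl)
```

del 'e' → {'k': 1}
tbl['m'] = 2 → {'k': 1, 'm': 2}
tbl['m'] = 2+5 = 7 → {'k': 1, 'm': 7}
del 'm' → {'k': 1}
tbl['k'] = 1+2 = 3 → {'k': 3}
tbl['b'] = tbl['k']+1 = 4 → {'k': 3, 'b': 4}
tbl['e'] = tbl['b']+2 = 6 → {'k': 3, 'b': 4, 'e': 6}

{'k': 3, 'b': 4, 'e': 6}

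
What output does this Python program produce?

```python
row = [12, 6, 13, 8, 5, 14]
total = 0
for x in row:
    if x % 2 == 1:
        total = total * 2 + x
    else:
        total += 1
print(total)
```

x=12: not odd, total = 0+1 = 1
x=6: not odd, total = 1+1 = 2
x=13: odd, total = 2*2+13 = 17
x=8: not odd, total = 17+1 = 18
x=5: odd, total = 18*2+5 = 41
x=14: not odd, total = 41+1 = 42

42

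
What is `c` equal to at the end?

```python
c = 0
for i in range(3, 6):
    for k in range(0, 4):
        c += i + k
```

i=3,k=0: c = 0+3 = 3
i=3,k=1: c = 3+4 = 7
i=3,k=2: c = 7+5 = 12
i=3,k=3: c = 12+6 = 18
i=4,k=0: c = 18+4 = 22
i=4,k=1: c = 22+5 = 27
i=4,k=2: c = 27+6 = 33
i=4,k=3: c = 33+7 = 40
i=5,k=0: c = 40+5 = 45
i=5,k=1: c = 45+6 = 51
i=5,k=2: c = 51+7 = 58
i=5,k=3: c = 58+8 = 66

66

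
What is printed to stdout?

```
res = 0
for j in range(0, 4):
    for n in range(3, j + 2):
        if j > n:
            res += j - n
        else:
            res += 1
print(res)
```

j=2,n=3: not 2>3, res = 0+1 = 1
j=3,n=3: not 3>3, res = 1+1 = 2
j=3,n=4: not 3>4, res = 2+1 = 3

3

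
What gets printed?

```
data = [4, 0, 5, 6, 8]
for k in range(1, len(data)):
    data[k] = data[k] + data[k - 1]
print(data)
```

k=1: data[1] = 0+4 = 4 → [4, 4, 5, 6, 8]
k=2: data[2] = 5+4 = 9 → [4, 4, 9, 6, 8]
k=3: data[3] = 6+9 = 15 → [4, 4, 9, 15, 8]
k=4: data[4] = 8+15 = 23 → [4, 4, 9, 15, 23]

[4, 4, 9, 15, 23]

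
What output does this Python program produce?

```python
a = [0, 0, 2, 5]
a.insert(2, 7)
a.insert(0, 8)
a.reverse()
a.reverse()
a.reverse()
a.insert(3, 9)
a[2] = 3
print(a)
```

insert 7 at 2 → [0, 0, 7, 2, 5]
insert 8 at 0 → [8, 0, 0, 7, 2, 5]
reverse → [5, 2, 7, 0, 0, 8]
reverse → [8, 0, 0, 7, 2, 5]
reverse → [5, 2, 7, 0, 0, 8]
insert 9 at 3 → [5, 2, 7, 9, 0, 0, 8]
a[2] = 3 → [5, 2, 3, 9, 0, 0, 8]

[5, 2, 3, 9, 0, 0, 8]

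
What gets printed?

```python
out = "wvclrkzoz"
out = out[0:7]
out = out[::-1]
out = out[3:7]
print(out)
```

lcvw

slice [0:7] → 'wvclrkz'
reverse → 'zkrlcvw'
slice [3:7] → 'lcvw'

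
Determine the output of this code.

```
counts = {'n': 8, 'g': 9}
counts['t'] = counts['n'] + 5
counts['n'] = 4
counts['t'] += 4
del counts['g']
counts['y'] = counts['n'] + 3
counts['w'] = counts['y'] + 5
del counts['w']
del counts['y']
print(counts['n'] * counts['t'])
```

counts['t'] = counts['n']+5 = 13 → {'n': 8, 'g': 9, 't': 13}
counts['n'] = 4 → {'n': 4, 'g': 9, 't': 13}
counts['t'] = 13+4 = 17 → {'n': 4, 'g': 9, 't': 17}
del 'g' → {'n': 4, 't': 17}
counts['y'] = counts['n']+3 = 7 → {'n': 4, 't': 17, 'y': 7}
counts['w'] = counts['y']+5 = 12 → {'n': 4, 't': 17, 'y': 7, 'w': 12}
del 'w' → {'n': 4, 't': 17, 'y': 7}
del 'y' → {'n': 4, 't': 17}
counts['n']*counts['t'] = 4*17 = 68

68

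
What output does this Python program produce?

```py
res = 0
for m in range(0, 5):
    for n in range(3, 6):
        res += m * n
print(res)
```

m=0,n=3: res = 0+0 = 0
m=0,n=4: res = 0+0 = 0
m=0,n=5: res = 0+0 = 0
m=1,n=3: res = 0+3 = 3
m=1,n=4: res = 3+4 = 7
m=1,n=5: res = 7+5 = 12
m=2,n=3: res = 12+6 = 18
m=2,n=4: res = 18+8 = 26
m=2,n=5: res = 26+10 = 36
m=3,n=3: res = 36+9 = 45
m=3,n=4: res = 45+12 = 57
m=3,n=5: res = 57+15 = 72
m=4,n=3: res = 72+12 = 84
m=4,n=4: res = 84+16 = 100
m=4,n=5: res = 100+20 = 120

120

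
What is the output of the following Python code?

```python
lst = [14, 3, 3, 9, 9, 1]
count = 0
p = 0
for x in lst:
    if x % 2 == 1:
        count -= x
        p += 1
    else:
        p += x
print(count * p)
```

-475

x=14: not odd; p=14
x=3: odd, count = 0-3 = -3; p=15
x=3: odd, count = (-3)-3 = -6; p=16
x=9: odd, count = (-6)-9 = -15; p=17
x=9: odd, count = (-15)-9 = -24; p=18
x=1: odd, count = (-24)-1 = -25; p=19
count*p = (-25)*19 = -475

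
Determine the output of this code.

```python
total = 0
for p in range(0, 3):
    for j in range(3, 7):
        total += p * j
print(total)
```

54

p=0,j=3: total = 0+0 = 0
p=0,j=4: total = 0+0 = 0
p=0,j=5: total = 0+0 = 0
p=0,j=6: total = 0+0 = 0
p=1,j=3: total = 0+3 = 3
p=1,j=4: total = 3+4 = 7
p=1,j=5: total = 7+5 = 12
p=1,j=6: total = 12+6 = 18
p=2,j=3: total = 18+6 = 24
p=2,j=4: total = 24+8 = 32
p=2,j=5: total = 32+10 = 42
p=2,j=6: total = 42+12 = 54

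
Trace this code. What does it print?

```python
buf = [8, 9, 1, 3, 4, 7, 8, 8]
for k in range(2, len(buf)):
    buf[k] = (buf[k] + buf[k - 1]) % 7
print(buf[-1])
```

5

k=2: buf[2] = (1+9)%7 = 3 → [8, 9, 3, 3, 4, 7, 8, 8]
k=3: buf[3] = (3+3)%7 = 6 → [8, 9, 3, 6, 4, 7, 8, 8]
k=4: buf[4] = (4+6)%7 = 3 → [8, 9, 3, 6, 3, 7, 8, 8]
k=5: buf[5] = (7+3)%7 = 3 → [8, 9, 3, 6, 3, 3, 8, 8]
k=6: buf[6] = (8+3)%7 = 4 → [8, 9, 3, 6, 3, 3, 4, 8]
k=7: buf[7] = (8+4)%7 = 5 → [8, 9, 3, 6, 3, 3, 4, 5]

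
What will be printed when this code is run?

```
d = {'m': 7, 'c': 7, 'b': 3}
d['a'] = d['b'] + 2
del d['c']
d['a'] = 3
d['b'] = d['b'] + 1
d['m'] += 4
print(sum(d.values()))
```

18

d['a'] = d['b']+2 = 5 → {'m': 7, 'c': 7, 'b': 3, 'a': 5}
del 'c' → {'m': 7, 'b': 3, 'a': 5}
d['a'] = 3 → {'m': 7, 'b': 3, 'a': 3}
d['b'] = d['b']+1 = 4 → {'m': 7, 'b': 4, 'a': 3}
d['m'] = 7+4 = 11 → {'m': 11, 'b': 4, 'a': 3}
sum of values = 18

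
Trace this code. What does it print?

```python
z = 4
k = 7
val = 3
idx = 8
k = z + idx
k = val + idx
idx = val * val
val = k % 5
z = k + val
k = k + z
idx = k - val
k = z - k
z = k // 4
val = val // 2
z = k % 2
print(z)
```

1

k = 4+8 = 12
k = 3+8 = 11
idx = 3*3 = 9
val = 11%5 = 1
z = 11+1 = 12
k = 11+12 = 23
idx = 23-1 = 22
k = 12-23 = -11
z = (-11)//4 = -3
val = 1//2 = 0
z = (-11)%2 = 1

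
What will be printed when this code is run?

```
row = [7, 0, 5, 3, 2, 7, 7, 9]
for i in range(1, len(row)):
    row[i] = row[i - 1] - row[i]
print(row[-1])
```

i=1: row[1] = 7-0 = 7 → [7, 7, 5, 3, 2, 7, 7, 9]
i=2: row[2] = 7-5 = 2 → [7, 7, 2, 3, 2, 7, 7, 9]
i=3: row[3] = 2-3 = -1 → [7, 7, 2, -1, 2, 7, 7, 9]
i=4: row[4] = (-1)-2 = -3 → [7, 7, 2, -1, -3, 7, 7, 9]
i=5: row[5] = (-3)-7 = -10 → [7, 7, 2, -1, -3, -10, 7, 9]
i=6: row[6] = (-10)-7 = -17 → [7, 7, 2, -1, -3, -10, -17, 9]
i=7: row[7] = (-17)-9 = -26 → [7, 7, 2, -1, -3, -10, -17, -26]

-26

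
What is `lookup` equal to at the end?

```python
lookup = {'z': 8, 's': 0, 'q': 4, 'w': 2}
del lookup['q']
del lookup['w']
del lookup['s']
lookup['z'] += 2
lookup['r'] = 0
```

del 'q' → {'z': 8, 's': 0, 'w': 2}
del 'w' → {'z': 8, 's': 0}
del 's' → {'z': 8}
lookup['z'] = 8+2 = 10 → {'z': 10}
lookup['r'] = 0 → {'z': 10, 'r': 0}

{'z': 10, 'r': 0}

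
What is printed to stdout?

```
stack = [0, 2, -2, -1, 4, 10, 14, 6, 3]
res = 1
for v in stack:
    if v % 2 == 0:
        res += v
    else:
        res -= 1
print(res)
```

v=0: even, res = 1+0 = 1
v=2: even, res = 1+2 = 3
v=-2: even, res = 3+(-2) = 1
v=-1: not even, res = 1-1 = 0
v=4: even, res = 0+4 = 4
v=10: even, res = 4+10 = 14
v=14: even, res = 14+14 = 28
v=6: even, res = 28+6 = 34
v=3: not even, res = 34-1 = 33

33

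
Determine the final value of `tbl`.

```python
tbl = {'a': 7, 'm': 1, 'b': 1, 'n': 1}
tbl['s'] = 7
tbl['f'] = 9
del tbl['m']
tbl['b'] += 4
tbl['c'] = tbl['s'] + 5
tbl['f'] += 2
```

tbl['s'] = 7 → {'a': 7, 'm': 1, 'b': 1, 'n': 1, 's': 7}
tbl['f'] = 9 → {'a': 7, 'm': 1, 'b': 1, 'n': 1, 's': 7, 'f': 9}
del 'm' → {'a': 7, 'b': 1, 'n': 1, 's': 7, 'f': 9}
tbl['b'] = 1+4 = 5 → {'a': 7, 'b': 5, 'n': 1, 's': 7, 'f': 9}
tbl['c'] = tbl['s']+5 = 12 → {'a': 7, 'b': 5, 'n': 1, 's': 7, 'f': 9, 'c': 12}
tbl['f'] = 9+2 = 11 → {'a': 7, 'b': 5, 'n': 1, 's': 7, 'f': 11, 'c': 12}

{'a': 7, 'b': 5, 'n': 1, 's': 7, 'f': 11, 'c': 12}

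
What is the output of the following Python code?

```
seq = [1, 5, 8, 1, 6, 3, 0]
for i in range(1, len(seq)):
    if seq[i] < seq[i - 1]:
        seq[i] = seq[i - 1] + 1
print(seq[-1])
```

i=1: 5>=1, unchanged → [1, 5, 8, 1, 6, 3, 0]
i=2: 8>=5, unchanged → [1, 5, 8, 1, 6, 3, 0]
i=3: 1<8, seq[3] = 8+1 = 9 → [1, 5, 8, 9, 6, 3, 0]
i=4: 6<9, seq[4] = 9+1 = 10 → [1, 5, 8, 9, 10, 3, 0]
i=5: 3<10, seq[5] = 10+1 = 11 → [1, 5, 8, 9, 10, 11, 0]
i=6: 0<11, seq[6] = 11+1 = 12 → [1, 5, 8, 9, 10, 11, 12]

12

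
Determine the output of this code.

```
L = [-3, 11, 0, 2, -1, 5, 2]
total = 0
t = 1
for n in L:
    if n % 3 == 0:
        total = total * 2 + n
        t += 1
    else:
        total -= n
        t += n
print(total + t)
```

-14

n=-3: %3==0, total = 0*2+(-3) = -3; t=2
n=11: not %3==0, total = (-3)-11 = -14; t=13
n=0: %3==0, total = (-14)*2+0 = -28; t=14
n=2: not %3==0, total = (-28)-2 = -30; t=16
n=-1: not %3==0, total = (-30)-(-1) = -29; t=15
n=5: not %3==0, total = (-29)-5 = -34; t=20
n=2: not %3==0, total = (-34)-2 = -36; t=22
total+t = (-36)+22 = -14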